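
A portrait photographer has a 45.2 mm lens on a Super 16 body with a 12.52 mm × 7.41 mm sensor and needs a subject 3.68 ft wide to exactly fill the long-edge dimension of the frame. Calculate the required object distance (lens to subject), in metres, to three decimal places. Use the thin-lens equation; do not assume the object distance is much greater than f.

W: 3.68 ft × 304.8 mm/ft = 1121.66 mm.
Magnification m = w/W = dᵢ/dₒ; combined with 1/f = 1/dₒ + 1/dᵢ this gives dₒ = f·(1 + W/w).
dₒ = 45.2 mm × (1 + 1121.66/12.52) = 45.2 × 90.5898 ≈ 4094.658 mm = 4.09466 m.

4.095 m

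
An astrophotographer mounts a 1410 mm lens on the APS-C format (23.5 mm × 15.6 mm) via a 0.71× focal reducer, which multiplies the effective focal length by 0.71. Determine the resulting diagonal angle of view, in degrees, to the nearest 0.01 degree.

Effective focal length f = 1410 × 0.71 = 1001.1 mm.
Sensor diagonal = √(23.5² + 15.6²) = √795.6100 ≈ 28.2066 mm.
α = 2·arctan(28.207 / (2 × 1001.1)) = 2·arctan(0.01409) ≈ 1.6142°.

1.61°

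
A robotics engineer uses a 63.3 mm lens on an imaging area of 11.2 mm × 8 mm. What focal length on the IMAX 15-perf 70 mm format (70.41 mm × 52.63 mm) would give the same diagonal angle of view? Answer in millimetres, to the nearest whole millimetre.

Sensor diagonal = √(11.2² + 8²) = √189.4400 ≈ 13.7637 mm.
Sensor diagonal = √(70.41² + 52.63²) = √7727.4850 ≈ 87.9061 mm.
Equal angle of view means equal diagonal/f ratio, so f₂ = f₁ · (diagonal₂/diagonal₁) = 63.3 × 87.9061/13.7637.
f₂ = 63.3 × 6.38680 ≈ 404.284 mm.

404 mm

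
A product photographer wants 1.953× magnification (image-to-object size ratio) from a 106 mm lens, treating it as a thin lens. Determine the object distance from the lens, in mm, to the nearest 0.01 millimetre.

160.28 mm

With m = dᵢ/dₒ and 1/f = 1/dₒ + 1/dᵢ, substituting dᵢ = m·dₒ gives 1/f = (1 + 1/m)/dₒ, hence dₒ = f·(1 + 1/m).
dₒ = 106 × (1 + 1/1.953) = 106 × 1.51203 ≈ 160.275 mm.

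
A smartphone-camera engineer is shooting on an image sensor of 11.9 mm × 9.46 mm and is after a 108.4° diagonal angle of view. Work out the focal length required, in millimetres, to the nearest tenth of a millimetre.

Sensor diagonal = √(11.9² + 9.46²) = √231.1016 ≈ 15.2020 mm.
From α = 2·arctan(d/2f) we get f = d / (2·tan(α/2)).
With d = 15.2020 mm and α/2 = 54.2°, tan(α/2) ≈ 1.38653, so f ≈ 15.2020 / 2.77307 ≈ 5.4820 mm.

5.5 mm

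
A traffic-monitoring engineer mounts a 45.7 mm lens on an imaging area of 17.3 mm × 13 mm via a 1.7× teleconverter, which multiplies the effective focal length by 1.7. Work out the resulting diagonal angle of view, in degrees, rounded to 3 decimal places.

15.857°

Effective focal length f = 45.7 × 1.7 = 77.69 mm.
Sensor diagonal = √(17.3² + 13²) = √468.2900 ≈ 21.6400 mm.
α = 2·arctan(21.640 / (2 × 77.69)) = 2·arctan(0.13927) ≈ 15.8573°.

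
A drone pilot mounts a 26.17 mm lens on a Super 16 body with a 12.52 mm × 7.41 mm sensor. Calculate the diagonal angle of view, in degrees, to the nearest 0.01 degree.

31.07°

Sensor diagonal = √(12.52² + 7.41²) = √211.6585 ≈ 14.5485 mm.
Angle of view α = 2·arctan(d/2f) with d = 14.5485 mm and f = 26.17 mm.
d/2f = 0.27796; arctan(0.27796) ≈ 15.5339°, so α ≈ 31.0677°.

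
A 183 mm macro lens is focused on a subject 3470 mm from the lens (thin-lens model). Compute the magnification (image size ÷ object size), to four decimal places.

Thin lens: 1/f = 1/dₒ + 1/dᵢ → 1/dᵢ = 1/183 − 1/3470 = 0.0051763 mm⁻¹, so dᵢ ≈ 193.1883 mm.
Magnification m = dᵢ/dₒ = 193.1883/3470 ≈ 0.05567.

0.0557×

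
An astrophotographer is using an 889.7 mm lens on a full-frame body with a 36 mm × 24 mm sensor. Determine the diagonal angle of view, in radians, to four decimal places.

Sensor diagonal = √(36² + 24²) = √1872.0000 ≈ 43.2666 mm.
Angle of view α = 2·arctan(d/2f) with d = 43.2666 mm and f = 889.7 mm.
d/2f = 0.02432; arctan(0.02432) ≈ 0.0243 rad, so α ≈ 0.0486 rad.

0.0486 rad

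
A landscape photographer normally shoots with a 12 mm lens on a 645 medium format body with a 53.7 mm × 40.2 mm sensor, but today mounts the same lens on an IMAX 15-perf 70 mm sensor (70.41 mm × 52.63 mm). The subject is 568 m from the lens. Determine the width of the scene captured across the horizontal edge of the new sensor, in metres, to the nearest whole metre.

3333 m

The focal length stays 12 mm; the relevant sensor dimension is now w = 70.41 mm. Object distance dₒ = 568 m = 568000 mm.
Thin-lens field width W = w·(dₒ − f)/f = 70.41 × (568000 − 12)/12 ≈ 3332669.590 mm = 3332.67 m.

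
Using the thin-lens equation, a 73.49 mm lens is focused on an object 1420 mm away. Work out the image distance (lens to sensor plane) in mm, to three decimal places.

77.501 mm

1/dᵢ = 1/f − 1/dₒ = 1/73.49 − 1/1420 = 0.0129031 mm⁻¹.
dᵢ = 1/0.0129031 ≈ 77.5009 mm.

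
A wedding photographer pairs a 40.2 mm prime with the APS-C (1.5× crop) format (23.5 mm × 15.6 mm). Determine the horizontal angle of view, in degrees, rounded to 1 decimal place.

Angle of view α = 2·arctan(w/2f) with w = 23.5 mm and f = 40.2 mm.
w/2f = 0.29229; arctan(0.29229) ≈ 16.2930°, so α ≈ 32.5861°.

32.6°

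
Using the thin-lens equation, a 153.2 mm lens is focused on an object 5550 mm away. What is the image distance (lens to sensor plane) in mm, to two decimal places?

1/dᵢ = 1/f − 1/dₒ = 1/153.2 − 1/5550 = 0.0063472 mm⁻¹.
dᵢ = 1/0.0063472 ≈ 157.5489 mm.

157.55 mm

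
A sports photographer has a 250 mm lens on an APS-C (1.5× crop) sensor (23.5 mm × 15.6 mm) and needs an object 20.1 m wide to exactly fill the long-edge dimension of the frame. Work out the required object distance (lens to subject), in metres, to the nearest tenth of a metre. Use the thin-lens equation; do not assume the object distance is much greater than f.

214.1 m

W: 20.1 m = 20100 mm.
Magnification m = w/W = dᵢ/dₒ; combined with 1/f = 1/dₒ + 1/dᵢ this gives dₒ = f·(1 + W/w).
dₒ = 250 mm × (1 + 20100/23.5) = 250 × 856.3191 ≈ 214079.787 mm = 214.08 m.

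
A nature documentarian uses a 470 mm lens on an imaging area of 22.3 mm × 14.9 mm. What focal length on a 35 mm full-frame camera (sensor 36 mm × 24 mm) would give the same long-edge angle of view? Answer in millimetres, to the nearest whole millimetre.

759 mm

Equal angle of view means equal width/f ratio, so f₂ = f₁ · (width₂/width₁) = 470 × 36/22.3.
f₂ = 470 × 1.61435 ≈ 758.744 mm.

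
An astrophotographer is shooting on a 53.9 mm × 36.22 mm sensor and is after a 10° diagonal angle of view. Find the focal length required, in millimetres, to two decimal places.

Sensor diagonal = √(53.9² + 36.22²) = √4217.0984 ≈ 64.9392 mm.
From α = 2·arctan(d/2f) we get f = d / (2·tan(α/2)).
With d = 64.9392 mm and α/2 = 5°, tan(α/2) ≈ 0.08749, so f ≈ 64.9392 / 0.17498 ≈ 371.1292 mm.

371.13 mm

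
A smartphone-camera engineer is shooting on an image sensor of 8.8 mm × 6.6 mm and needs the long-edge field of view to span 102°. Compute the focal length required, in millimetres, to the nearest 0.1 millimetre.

From α = 2·arctan(w/2f) we get f = w / (2·tan(α/2)).
With w = 8.8 mm and α/2 = 51°, tan(α/2) ≈ 1.23490, so f ≈ 8.8 / 2.46979 ≈ 3.5630 mm.

3.6 mm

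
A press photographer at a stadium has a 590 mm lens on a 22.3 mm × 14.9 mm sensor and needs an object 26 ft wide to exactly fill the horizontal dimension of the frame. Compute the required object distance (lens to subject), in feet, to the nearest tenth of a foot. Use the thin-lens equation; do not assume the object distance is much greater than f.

689.8 ft

W: 26 ft × 304.8 mm/ft = 7924.80 mm.
Magnification m = w/W = dᵢ/dₒ; combined with 1/f = 1/dₒ + 1/dᵢ this gives dₒ = f·(1 + W/w).
dₒ = 590 mm × (1 + 7924.8/22.3) = 590 × 356.3722 ≈ 210259.590 mm = 210259.590/304.8 ft = 689.828 ft.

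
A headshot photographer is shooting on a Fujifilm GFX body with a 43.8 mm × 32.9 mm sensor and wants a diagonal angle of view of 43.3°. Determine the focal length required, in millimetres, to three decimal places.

69.003 mm

Sensor diagonal = √(43.8² + 32.9²) = √3000.8500 ≈ 54.7800 mm.
From α = 2·arctan(d/2f) we get f = d / (2·tan(α/2)).
With d = 54.7800 mm and α/2 = 21.65°, tan(α/2) ≈ 0.39694, so f ≈ 54.7800 / 0.79388 ≈ 69.0033 mm.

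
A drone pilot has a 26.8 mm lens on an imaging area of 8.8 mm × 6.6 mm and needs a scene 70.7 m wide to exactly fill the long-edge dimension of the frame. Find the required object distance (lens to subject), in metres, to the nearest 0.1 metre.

W: 70.7 m = 70700 mm.
Magnification m = w/W = dᵢ/dₒ; combined with 1/f = 1/dₒ + 1/dᵢ this gives dₒ = f·(1 + W/w).
dₒ = 26.8 mm × (1 + 70700/8.8) = 26.8 × 8035.0909 ≈ 215340.436 mm = 215.34 m.

215.3 m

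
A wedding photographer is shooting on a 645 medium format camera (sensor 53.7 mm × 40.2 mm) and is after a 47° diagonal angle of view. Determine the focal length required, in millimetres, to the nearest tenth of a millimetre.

Sensor diagonal = √(53.7² + 40.2²) = √4499.7300 ≈ 67.0800 mm.
From α = 2·arctan(d/2f) we get f = d / (2·tan(α/2)).
With d = 67.0800 mm and α/2 = 23.5°, tan(α/2) ≈ 0.43481, so f ≈ 67.0800 / 0.86962 ≈ 77.1367 mm.

77.1 mm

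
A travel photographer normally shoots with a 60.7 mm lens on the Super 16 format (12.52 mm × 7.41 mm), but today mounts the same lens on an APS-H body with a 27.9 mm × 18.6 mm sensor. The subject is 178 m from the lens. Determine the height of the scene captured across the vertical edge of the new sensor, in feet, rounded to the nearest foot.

179 ft

The focal length stays 60.7 mm; the relevant sensor dimension is now h = 18.6 mm. Object distance dₒ = 178 m = 178000 mm.
Thin-lens field height W = h·(dₒ − f)/f = 18.6 × (178000 − 60.7)/60.7 ≈ 54525.057 mm = 54525.057/304.8 ft = 178.888 ft.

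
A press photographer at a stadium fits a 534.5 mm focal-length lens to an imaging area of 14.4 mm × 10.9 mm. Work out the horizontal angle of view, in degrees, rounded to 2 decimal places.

1.54°

Angle of view α = 2·arctan(w/2f) with w = 14.4 mm and f = 534.5 mm.
w/2f = 0.01347; arctan(0.01347) ≈ 0.7718°, so α ≈ 1.5435°.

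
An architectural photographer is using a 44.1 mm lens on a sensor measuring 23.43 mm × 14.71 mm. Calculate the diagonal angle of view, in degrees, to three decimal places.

Sensor diagonal = √(23.43² + 14.71²) = √765.3490 ≈ 27.6649 mm.
Angle of view α = 2·arctan(d/2f) with d = 27.6649 mm and f = 44.1 mm.
d/2f = 0.31366; arctan(0.31366) ≈ 17.4146°, so α ≈ 34.8293°.

34.829°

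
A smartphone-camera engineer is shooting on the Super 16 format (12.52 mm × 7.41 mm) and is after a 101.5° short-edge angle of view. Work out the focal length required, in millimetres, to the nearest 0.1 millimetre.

3.0 mm

From α = 2·arctan(h/2f) we get f = h / (2·tan(α/2)).
With h = 7.41 mm and α/2 = 50.75°, tan(α/2) ≈ 1.22394, so f ≈ 7.41 / 2.44788 ≈ 3.0271 mm.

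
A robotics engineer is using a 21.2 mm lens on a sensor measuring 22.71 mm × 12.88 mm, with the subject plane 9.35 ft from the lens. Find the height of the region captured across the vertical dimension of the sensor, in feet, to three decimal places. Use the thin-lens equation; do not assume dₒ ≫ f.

dₒ: 9.35 ft × 304.8 mm/ft = 2849.88 mm.
Similar triangles through the lens centre give W/dₒ = h/dᵢ; with 1/f = 1/dₒ + 1/dᵢ this gives W = h·(dₒ − f)/f.
W = 12.88 mm × (2849.88 − 21.2) / 21.2 = 12.88 × 133.4283 ≈ 1718.556 mm = 1718.556/304.8 ft = 5.63831 ft.

5.638 ft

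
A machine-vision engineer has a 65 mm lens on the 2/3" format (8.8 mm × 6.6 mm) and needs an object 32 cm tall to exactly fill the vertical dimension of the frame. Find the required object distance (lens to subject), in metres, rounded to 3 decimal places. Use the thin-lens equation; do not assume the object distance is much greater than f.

W: 32 cm = 320 mm.
Magnification m = h/W = dᵢ/dₒ; combined with 1/f = 1/dₒ + 1/dᵢ this gives dₒ = f·(1 + W/h).
dₒ = 65 mm × (1 + 320/6.6) = 65 × 49.4848 ≈ 3216.515 mm = 3.21652 m.

3.217 m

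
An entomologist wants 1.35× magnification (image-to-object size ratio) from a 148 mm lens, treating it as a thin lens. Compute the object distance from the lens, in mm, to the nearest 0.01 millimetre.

257.63 mm

With m = dᵢ/dₒ and 1/f = 1/dₒ + 1/dᵢ, substituting dᵢ = m·dₒ gives 1/f = (1 + 1/m)/dₒ, hence dₒ = f·(1 + 1/m).
dₒ = 148 × (1 + 1/1.35) = 148 × 1.74074 ≈ 257.630 mm.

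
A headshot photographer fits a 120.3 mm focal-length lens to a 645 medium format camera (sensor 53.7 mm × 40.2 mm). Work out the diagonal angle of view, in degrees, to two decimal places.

Sensor diagonal = √(53.7² + 40.2²) = √4499.7300 ≈ 67.0800 mm.
Angle of view α = 2·arctan(d/2f) with d = 67.0800 mm and f = 120.3 mm.
d/2f = 0.27880; arctan(0.27880) ≈ 15.5786°, so α ≈ 31.1573°.

31.16°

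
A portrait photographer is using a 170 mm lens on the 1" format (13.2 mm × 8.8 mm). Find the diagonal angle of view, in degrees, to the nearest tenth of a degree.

5.3°

Sensor diagonal = √(13.2² + 8.8²) = √251.6800 ≈ 15.8644 mm.
Angle of view α = 2·arctan(d/2f) with d = 15.8644 mm and f = 170 mm.
d/2f = 0.04666; arctan(0.04666) ≈ 2.6715°, so α ≈ 5.3430°.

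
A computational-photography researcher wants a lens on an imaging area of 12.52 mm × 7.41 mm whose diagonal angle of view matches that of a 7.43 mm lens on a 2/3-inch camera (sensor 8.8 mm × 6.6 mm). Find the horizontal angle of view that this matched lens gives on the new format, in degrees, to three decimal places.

Sensor diagonal = √(8.8² + 6.6²) = √121.0000 ≈ 11.0000 mm.
Sensor diagonal = √(12.52² + 7.41²) = √211.6585 ≈ 14.5485 mm.
Equal diagonal AOV ⇒ f₂ = f₁ · 14.5485/11.0000 = 7.43 × 1.32259 ≈ 9.8268 mm.
Horizontal AOV on the new format = 2·arctan(12.52 / (2 × 9.8268)) = 2·arctan(0.63703) ≈ 64.9968°.

64.997°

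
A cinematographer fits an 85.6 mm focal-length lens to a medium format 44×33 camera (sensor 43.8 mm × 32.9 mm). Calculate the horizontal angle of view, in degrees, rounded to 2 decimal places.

Angle of view α = 2·arctan(w/2f) with w = 43.8 mm and f = 85.6 mm.
w/2f = 0.25584; arctan(0.25584) ≈ 14.3508°, so α ≈ 28.7016°.

28.70°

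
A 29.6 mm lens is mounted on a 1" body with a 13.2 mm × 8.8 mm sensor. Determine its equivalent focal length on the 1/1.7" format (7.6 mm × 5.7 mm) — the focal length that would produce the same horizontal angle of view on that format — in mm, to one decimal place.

Equal angle of view means equal width/f ratio, so f₂ = f₁ · (width₂/width₁) = 29.6 × 7.6/13.2.
f₂ = 29.6 × 0.57576 ≈ 17.042 mm.

17.0 mm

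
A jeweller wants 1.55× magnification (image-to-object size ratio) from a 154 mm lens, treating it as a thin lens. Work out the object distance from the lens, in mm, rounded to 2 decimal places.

253.35 mm

With m = dᵢ/dₒ and 1/f = 1/dₒ + 1/dᵢ, substituting dᵢ = m·dₒ gives 1/f = (1 + 1/m)/dₒ, hence dₒ = f·(1 + 1/m).
dₒ = 154 × (1 + 1/1.55) = 154 × 1.64516 ≈ 253.355 mm.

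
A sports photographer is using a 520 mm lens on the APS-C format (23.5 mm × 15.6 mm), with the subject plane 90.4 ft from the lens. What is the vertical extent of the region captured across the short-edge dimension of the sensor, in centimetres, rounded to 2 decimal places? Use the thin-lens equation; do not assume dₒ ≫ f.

81.10 cm

dₒ: 90.4 ft × 304.8 mm/ft = 27553.92 mm.
Similar triangles through the lens centre give W/dₒ = h/dᵢ; with 1/f = 1/dₒ + 1/dᵢ this gives W = h·(dₒ − f)/f.
W = 15.6 mm × (27553.9 − 520) / 520 = 15.6 × 51.9883 ≈ 811.018 mm = 81.1018 cm.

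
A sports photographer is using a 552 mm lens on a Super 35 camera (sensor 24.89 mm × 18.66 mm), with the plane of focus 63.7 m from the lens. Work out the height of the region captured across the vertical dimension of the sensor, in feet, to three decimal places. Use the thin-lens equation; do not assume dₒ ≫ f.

7.004 ft

dₒ: 63.7 m = 63700 mm.
Similar triangles through the lens centre give W/dₒ = h/dᵢ; with 1/f = 1/dₒ + 1/dᵢ this gives W = h·(dₒ − f)/f.
W = 18.66 mm × (63700 − 552) / 552 = 18.66 × 114.3986 ≈ 2134.677 mm = 2134.677/304.8 ft = 7.00353 ft.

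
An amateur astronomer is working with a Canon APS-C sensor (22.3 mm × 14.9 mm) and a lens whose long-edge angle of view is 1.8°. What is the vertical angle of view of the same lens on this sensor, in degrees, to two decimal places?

1.20°

From the long-edge AOV: f = 22.3 / (2·tan(0.9°)) = 22.3 / 0.03142 ≈ 709.7727 mm.
Vertical AOV = 2·arctan(14.9 / (2 × 709.7727)) = 2·arctan(0.01050) ≈ 1.2027°.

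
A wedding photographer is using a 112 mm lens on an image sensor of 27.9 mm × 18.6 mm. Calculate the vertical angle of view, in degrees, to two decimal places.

9.49°

Angle of view α = 2·arctan(h/2f) with h = 18.6 mm and f = 112 mm.
h/2f = 0.08304; arctan(0.08304) ≈ 4.7467°, so α ≈ 9.4934°.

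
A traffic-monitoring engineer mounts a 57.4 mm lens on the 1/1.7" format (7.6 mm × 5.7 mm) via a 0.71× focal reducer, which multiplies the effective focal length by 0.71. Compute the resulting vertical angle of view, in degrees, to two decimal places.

Effective focal length f = 57.4 × 0.71 = 40.754 mm.
α = 2·arctan(5.7 / (2 × 40.754)) = 2·arctan(0.06993) ≈ 8.0006°.

8.00°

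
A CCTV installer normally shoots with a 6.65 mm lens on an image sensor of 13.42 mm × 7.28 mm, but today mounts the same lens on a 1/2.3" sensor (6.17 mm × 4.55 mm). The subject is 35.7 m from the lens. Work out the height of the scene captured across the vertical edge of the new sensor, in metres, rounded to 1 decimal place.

24.4 m

The focal length stays 6.65 mm; the relevant sensor dimension is now h = 4.55 mm. Object distance dₒ = 35.7 m = 35700 mm.
Thin-lens field height W = h·(dₒ − f)/f = 4.55 × (35700 − 6.65)/6.65 ≈ 24421.766 mm = 24.4218 m.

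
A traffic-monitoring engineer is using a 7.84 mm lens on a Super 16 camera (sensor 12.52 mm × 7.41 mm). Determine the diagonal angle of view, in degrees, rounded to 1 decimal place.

85.7°

Sensor diagonal = √(12.52² + 7.41²) = √211.6585 ≈ 14.5485 mm.
Angle of view α = 2·arctan(d/2f) with d = 14.5485 mm and f = 7.84 mm.
d/2f = 0.92784; arctan(0.92784) ≈ 42.8563°, so α ≈ 85.7126°.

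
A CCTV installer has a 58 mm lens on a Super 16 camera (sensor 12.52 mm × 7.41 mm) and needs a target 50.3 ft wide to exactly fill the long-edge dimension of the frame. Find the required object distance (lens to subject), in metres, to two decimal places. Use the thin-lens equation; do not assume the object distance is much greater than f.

W: 50.3 ft × 304.8 mm/ft = 15331.44 mm.
Magnification m = w/W = dᵢ/dₒ; combined with 1/f = 1/dₒ + 1/dᵢ this gives dₒ = f·(1 + W/w).
dₒ = 58 mm × (1 + 15331.4/12.52) = 58 × 1225.5559 ≈ 71082.241 mm = 71.0822 m.

71.08 m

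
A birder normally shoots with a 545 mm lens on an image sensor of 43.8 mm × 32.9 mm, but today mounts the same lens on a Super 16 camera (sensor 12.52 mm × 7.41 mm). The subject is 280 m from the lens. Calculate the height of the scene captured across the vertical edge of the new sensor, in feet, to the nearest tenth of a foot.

12.5 ft

The focal length stays 545 mm; the relevant sensor dimension is now h = 7.41 mm. Object distance dₒ = 280 m = 280000 mm.
Thin-lens field height W = h·(dₒ − f)/f = 7.41 × (280000 − 545)/545 ≈ 3799.562 mm = 3799.562/304.8 ft = 12.4658 ft.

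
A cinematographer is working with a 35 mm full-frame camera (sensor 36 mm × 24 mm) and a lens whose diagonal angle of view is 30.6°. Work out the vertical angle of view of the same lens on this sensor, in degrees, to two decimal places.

17.26°

Sensor diagonal = √(36² + 24²) = √1872.0000 ≈ 43.2666 mm.
From the diagonal AOV: f = 43.2666 / (2·tan(15.3°)) = 43.2666 / 0.54714 ≈ 79.0781 mm.
Vertical AOV = 2·arctan(24 / (2 × 79.0781)) = 2·arctan(0.15175) ≈ 17.2575°.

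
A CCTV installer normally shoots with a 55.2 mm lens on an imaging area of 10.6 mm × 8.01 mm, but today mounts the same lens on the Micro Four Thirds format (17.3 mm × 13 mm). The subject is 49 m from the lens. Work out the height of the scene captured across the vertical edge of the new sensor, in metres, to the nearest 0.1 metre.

The focal length stays 55.2 mm; the relevant sensor dimension is now h = 13 mm. Object distance dₒ = 49 m = 49000 mm.
Thin-lens field height W = h·(dₒ − f)/f = 13 × (49000 − 55.2)/55.2 ≈ 11526.855 mm = 11.5269 m.

11.5 m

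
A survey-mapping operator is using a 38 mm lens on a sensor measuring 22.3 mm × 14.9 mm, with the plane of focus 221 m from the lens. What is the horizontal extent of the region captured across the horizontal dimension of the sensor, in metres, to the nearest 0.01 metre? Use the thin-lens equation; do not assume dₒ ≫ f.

dₒ: 221 m = 221000 mm.
Similar triangles through the lens centre give W/dₒ = w/dᵢ; with 1/f = 1/dₒ + 1/dᵢ this gives W = w·(dₒ − f)/f.
W = 22.3 mm × (221000 − 38) / 38 = 22.3 × 5814.7895 ≈ 129669.805 mm = 129.67 m.

129.67 m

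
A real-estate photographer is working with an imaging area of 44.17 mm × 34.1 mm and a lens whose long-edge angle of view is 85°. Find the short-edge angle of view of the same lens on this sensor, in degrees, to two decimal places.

From the long-edge AOV: f = 44.17 / (2·tan(42.5°)) = 44.17 / 1.83266 ≈ 24.1015 mm.
Short-edge AOV = 2·arctan(34.1 / (2 × 24.1015)) = 2·arctan(0.70742) ≈ 70.5530°.

70.55°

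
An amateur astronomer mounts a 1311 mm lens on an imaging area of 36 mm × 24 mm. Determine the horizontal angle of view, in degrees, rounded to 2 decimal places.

1.57°

Angle of view α = 2·arctan(w/2f) with w = 36 mm and f = 1311 mm.
w/2f = 0.01373; arctan(0.01373) ≈ 0.7866°, so α ≈ 1.5732°.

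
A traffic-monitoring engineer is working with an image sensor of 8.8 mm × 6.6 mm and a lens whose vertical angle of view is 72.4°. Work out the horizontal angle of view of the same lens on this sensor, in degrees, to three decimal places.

From the vertical AOV: f = 6.6 / (2·tan(36.2°)) = 6.6 / 1.46378 ≈ 4.5089 mm.
Horizontal AOV = 2·arctan(8.8 / (2 × 4.5089)) = 2·arctan(0.97585) ≈ 88.5996°.

88.600°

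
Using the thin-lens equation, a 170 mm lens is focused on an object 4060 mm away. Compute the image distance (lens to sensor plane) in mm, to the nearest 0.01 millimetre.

1/dᵢ = 1/f − 1/dₒ = 1/170 − 1/4060 = 0.0056360 mm⁻¹.
dᵢ = 1/0.0056360 ≈ 177.4293 mm.

177.43 mm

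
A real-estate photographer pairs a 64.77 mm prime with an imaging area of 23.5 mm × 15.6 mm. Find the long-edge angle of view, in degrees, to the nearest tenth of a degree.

Angle of view α = 2·arctan(w/2f) with w = 23.5 mm and f = 64.77 mm.
w/2f = 0.18141; arctan(0.18141) ≈ 10.2823°, so α ≈ 20.5645°.

20.6°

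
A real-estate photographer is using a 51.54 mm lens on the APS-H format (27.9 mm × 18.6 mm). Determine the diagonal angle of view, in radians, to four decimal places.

0.6290 rad

Sensor diagonal = √(27.9² + 18.6²) = √1124.3700 ≈ 33.5316 mm.
Angle of view α = 2·arctan(d/2f) with d = 33.5316 mm and f = 51.54 mm.
d/2f = 0.32530; arctan(0.32530) ≈ 0.3145 rad, so α ≈ 0.6290 rad.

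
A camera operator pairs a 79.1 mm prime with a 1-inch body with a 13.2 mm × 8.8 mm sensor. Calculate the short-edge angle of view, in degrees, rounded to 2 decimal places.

Angle of view α = 2·arctan(h/2f) with h = 8.8 mm and f = 79.1 mm.
h/2f = 0.05563; arctan(0.05563) ≈ 3.1838°, so α ≈ 6.3677°.

6.37°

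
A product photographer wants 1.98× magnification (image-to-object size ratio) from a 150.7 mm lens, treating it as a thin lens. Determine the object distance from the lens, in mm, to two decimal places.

With m = dᵢ/dₒ and 1/f = 1/dₒ + 1/dᵢ, substituting dᵢ = m·dₒ gives 1/f = (1 + 1/m)/dₒ, hence dₒ = f·(1 + 1/m).
dₒ = 150.7 × (1 + 1/1.98) = 150.7 × 1.50505 ≈ 226.811 mm.

226.81 mm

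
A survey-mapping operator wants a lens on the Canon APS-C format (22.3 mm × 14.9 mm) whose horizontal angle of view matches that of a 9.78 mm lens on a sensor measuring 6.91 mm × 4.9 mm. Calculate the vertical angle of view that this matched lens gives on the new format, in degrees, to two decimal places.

Equal horizontal AOV ⇒ f₂ = f₁ · 22.3/6.91 = 9.78 × 3.22721 ≈ 31.5621 mm.
Vertical AOV on the new format = 2·arctan(14.9 / (2 × 31.5621)) = 2·arctan(0.23604) ≈ 26.5623°.

26.56°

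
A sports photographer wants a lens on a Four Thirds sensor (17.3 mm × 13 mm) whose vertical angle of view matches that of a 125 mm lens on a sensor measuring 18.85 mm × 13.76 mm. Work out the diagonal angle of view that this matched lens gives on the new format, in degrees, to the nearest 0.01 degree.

10.47°

Equal vertical AOV ⇒ f₂ = f₁ · 13/13.76 = 125 × 0.94477 ≈ 118.0959 mm.
Sensor diagonal = √(17.3² + 13²) = √468.2900 ≈ 21.6400 mm.
Diagonal AOV on the new format = 2·arctan(21.6400 / (2 × 118.0959)) = 2·arctan(0.09162) ≈ 10.4697°.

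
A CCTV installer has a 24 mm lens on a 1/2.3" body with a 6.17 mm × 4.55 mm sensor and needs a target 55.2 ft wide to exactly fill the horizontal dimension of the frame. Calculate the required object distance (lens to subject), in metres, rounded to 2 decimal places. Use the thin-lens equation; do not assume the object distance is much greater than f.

W: 55.2 ft × 304.8 mm/ft = 16824.96 mm.
Magnification m = w/W = dᵢ/dₒ; combined with 1/f = 1/dₒ + 1/dᵢ this gives dₒ = f·(1 + W/w).
dₒ = 24 mm × (1 + 16825/6.17) = 24 × 2727.8978 ≈ 65469.547 mm = 65.4695 m.

65.47 m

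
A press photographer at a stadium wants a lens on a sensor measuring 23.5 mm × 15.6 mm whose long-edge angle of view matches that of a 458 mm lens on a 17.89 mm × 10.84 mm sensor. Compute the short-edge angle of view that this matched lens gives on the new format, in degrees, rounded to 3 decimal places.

Equal long-edge AOV ⇒ f₂ = f₁ · 23.5/17.89 = 458 × 1.31358 ≈ 601.6210 mm.
Short-edge AOV on the new format = 2·arctan(15.6 / (2 × 601.6210)) = 2·arctan(0.01296) ≈ 1.4856°.

1.486°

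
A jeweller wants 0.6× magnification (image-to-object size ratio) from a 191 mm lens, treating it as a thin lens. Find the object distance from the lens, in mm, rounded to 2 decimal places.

509.33 mm

With m = dᵢ/dₒ and 1/f = 1/dₒ + 1/dᵢ, substituting dᵢ = m·dₒ gives 1/f = (1 + 1/m)/dₒ, hence dₒ = f·(1 + 1/m).
dₒ = 191 × (1 + 1/0.6) = 191 × 2.66667 ≈ 509.333 mm.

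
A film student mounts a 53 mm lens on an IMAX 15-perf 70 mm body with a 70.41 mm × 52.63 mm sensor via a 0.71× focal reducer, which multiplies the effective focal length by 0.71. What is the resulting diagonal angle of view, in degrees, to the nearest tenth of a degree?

Effective focal length f = 53 × 0.71 = 37.63 mm.
Sensor diagonal = √(70.41² + 52.63²) = √7727.4850 ≈ 87.9061 mm.
α = 2·arctan(87.906 / (2 × 37.63)) = 2·arctan(1.16803) ≈ 98.8636°.

98.9°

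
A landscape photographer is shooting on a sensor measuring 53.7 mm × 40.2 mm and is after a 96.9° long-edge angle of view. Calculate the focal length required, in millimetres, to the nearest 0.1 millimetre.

From α = 2·arctan(w/2f) we get f = w / (2·tan(α/2)).
With w = 53.7 mm and α/2 = 48.45°, tan(α/2) ≈ 1.12831, so f ≈ 53.7 / 2.25662 ≈ 23.7967 mm.

23.8 mm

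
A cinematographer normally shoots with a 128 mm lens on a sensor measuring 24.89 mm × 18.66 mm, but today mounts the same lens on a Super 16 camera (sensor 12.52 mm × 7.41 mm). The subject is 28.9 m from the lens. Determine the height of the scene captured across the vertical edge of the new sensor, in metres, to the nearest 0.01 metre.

1.67 m

The focal length stays 128 mm; the relevant sensor dimension is now h = 7.41 mm. Object distance dₒ = 28.9 m = 28900 mm.
Thin-lens field height W = h·(dₒ − f)/f = 7.41 × (28900 − 128)/128 ≈ 1665.629 mm = 1.66563 m.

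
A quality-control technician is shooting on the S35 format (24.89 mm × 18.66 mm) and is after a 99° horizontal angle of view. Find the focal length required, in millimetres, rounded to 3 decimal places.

10.629 mm

From α = 2·arctan(w/2f) we get f = w / (2·tan(α/2)).
With w = 24.89 mm and α/2 = 49.5°, tan(α/2) ≈ 1.17085, so f ≈ 24.89 / 2.34170 ≈ 10.6290 mm.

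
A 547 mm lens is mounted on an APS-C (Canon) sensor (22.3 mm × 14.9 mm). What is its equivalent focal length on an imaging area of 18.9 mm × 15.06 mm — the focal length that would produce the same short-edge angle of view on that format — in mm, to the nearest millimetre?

553 mm

Equal angle of view means equal height/f ratio, so f₂ = f₁ · (height₂/height₁) = 547 × 15.06/14.9.
f₂ = 547 × 1.01074 ≈ 552.874 mm.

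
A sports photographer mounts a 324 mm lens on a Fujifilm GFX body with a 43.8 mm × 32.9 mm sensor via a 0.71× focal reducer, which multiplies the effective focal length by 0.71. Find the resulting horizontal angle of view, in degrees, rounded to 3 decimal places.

Effective focal length f = 324 × 0.71 = 230.04 mm.
α = 2·arctan(43.8 / (2 × 230.04)) = 2·arctan(0.09520) ≈ 10.8764°.

10.876°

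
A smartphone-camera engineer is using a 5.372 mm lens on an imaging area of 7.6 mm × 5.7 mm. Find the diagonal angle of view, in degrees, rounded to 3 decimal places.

Sensor diagonal = √(7.6² + 5.7²) = √90.2500 ≈ 9.5000 mm.
Angle of view α = 2·arctan(d/2f) with d = 9.5000 mm and f = 5.372 mm.
d/2f = 0.88421; arctan(0.88421) ≈ 41.4836°, so α ≈ 82.9672°.

82.967°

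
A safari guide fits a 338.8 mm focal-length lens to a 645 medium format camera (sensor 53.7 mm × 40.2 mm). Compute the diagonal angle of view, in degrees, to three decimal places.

11.307°

Sensor diagonal = √(53.7² + 40.2²) = √4499.7300 ≈ 67.0800 mm.
Angle of view α = 2·arctan(d/2f) with d = 67.0800 mm and f = 338.8 mm.
d/2f = 0.09900; arctan(0.09900) ≈ 5.6537°, so α ≈ 11.3073°.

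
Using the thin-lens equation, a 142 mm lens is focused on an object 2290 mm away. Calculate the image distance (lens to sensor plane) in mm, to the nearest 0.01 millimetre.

1/dᵢ = 1/f − 1/dₒ = 1/142 − 1/2290 = 0.0066056 mm⁻¹.
dᵢ = 1/0.0066056 ≈ 151.3873 mm.

151.39 mm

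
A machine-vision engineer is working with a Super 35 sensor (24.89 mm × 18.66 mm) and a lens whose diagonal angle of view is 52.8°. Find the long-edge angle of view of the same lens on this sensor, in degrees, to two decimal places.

43.32°

Sensor diagonal = √(24.89² + 18.66²) = √967.7077 ≈ 31.1080 mm.
From the diagonal AOV: f = 31.1080 / (2·tan(26.4°)) = 31.1080 / 0.99281 ≈ 31.3333 mm.
Long-edge AOV = 2·arctan(24.89 / (2 × 31.3333)) = 2·arctan(0.39718) ≈ 43.3241°.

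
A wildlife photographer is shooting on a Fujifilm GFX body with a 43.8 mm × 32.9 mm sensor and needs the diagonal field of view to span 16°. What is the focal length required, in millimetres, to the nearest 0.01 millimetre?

194.89 mm

Sensor diagonal = √(43.8² + 32.9²) = √3000.8500 ≈ 54.7800 mm.
From α = 2·arctan(d/2f) we get f = d / (2·tan(α/2)).
With d = 54.7800 mm and α/2 = 8°, tan(α/2) ≈ 0.14054, so f ≈ 54.7800 / 0.28108 ≈ 194.8900 mm.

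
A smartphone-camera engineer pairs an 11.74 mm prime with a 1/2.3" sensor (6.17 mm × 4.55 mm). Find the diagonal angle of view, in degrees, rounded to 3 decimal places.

36.164°

Sensor diagonal = √(6.17² + 4.55²) = √58.7714 ≈ 7.6663 mm.
Angle of view α = 2·arctan(d/2f) with d = 7.6663 mm and f = 11.74 mm.
d/2f = 0.32650; arctan(0.32650) ≈ 18.0819°, so α ≈ 36.1639°.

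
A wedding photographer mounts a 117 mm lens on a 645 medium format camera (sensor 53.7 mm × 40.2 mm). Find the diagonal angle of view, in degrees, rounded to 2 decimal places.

Sensor diagonal = √(53.7² + 40.2²) = √4499.7300 ≈ 67.0800 mm.
Angle of view α = 2·arctan(d/2f) with d = 67.0800 mm and f = 117 mm.
d/2f = 0.28667; arctan(0.28667) ≈ 15.9958°, so α ≈ 31.9917°.

31.99°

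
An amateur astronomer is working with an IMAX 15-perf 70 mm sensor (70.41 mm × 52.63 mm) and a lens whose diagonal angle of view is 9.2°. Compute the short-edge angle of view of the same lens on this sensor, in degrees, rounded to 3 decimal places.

5.516°

Sensor diagonal = √(70.41² + 52.63²) = √7727.4850 ≈ 87.9061 mm.
From the diagonal AOV: f = 87.9061 / (2·tan(4.6°)) = 87.9061 / 0.16092 ≈ 546.2851 mm.
Short-edge AOV = 2·arctan(52.63 / (2 × 546.2851)) = 2·arctan(0.04817) ≈ 5.5157°.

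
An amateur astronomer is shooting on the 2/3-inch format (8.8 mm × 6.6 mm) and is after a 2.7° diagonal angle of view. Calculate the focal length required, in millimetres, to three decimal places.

233.384 mm

Sensor diagonal = √(8.8² + 6.6²) = √121.0000 ≈ 11.0000 mm.
From α = 2·arctan(d/2f) we get f = d / (2·tan(α/2)).
With d = 11.0000 mm and α/2 = 1.35°, tan(α/2) ≈ 0.02357, so f ≈ 11.0000 / 0.04713 ≈ 233.3841 mm.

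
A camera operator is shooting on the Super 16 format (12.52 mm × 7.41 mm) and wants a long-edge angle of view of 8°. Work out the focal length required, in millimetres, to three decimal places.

From α = 2·arctan(w/2f) we get f = w / (2·tan(α/2)).
With w = 12.52 mm and α/2 = 4°, tan(α/2) ≈ 0.06993, so f ≈ 12.52 / 0.13985 ≈ 89.5222 mm.

89.522 mm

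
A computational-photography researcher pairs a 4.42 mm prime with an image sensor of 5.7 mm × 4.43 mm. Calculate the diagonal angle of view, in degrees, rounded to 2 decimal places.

78.47°

Sensor diagonal = √(5.7² + 4.43²) = √52.1149 ≈ 7.2191 mm.
Angle of view α = 2·arctan(d/2f) with d = 7.2191 mm and f = 4.42 mm.
d/2f = 0.81664; arctan(0.81664) ≈ 39.2363°, so α ≈ 78.4726°.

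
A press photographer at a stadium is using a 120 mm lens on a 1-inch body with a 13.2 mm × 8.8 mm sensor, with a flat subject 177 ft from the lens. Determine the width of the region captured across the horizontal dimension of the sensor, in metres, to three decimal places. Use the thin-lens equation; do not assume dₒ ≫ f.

dₒ: 177 ft × 304.8 mm/ft = 53949.60 mm.
Similar triangles through the lens centre give W/dₒ = w/dᵢ; with 1/f = 1/dₒ + 1/dᵢ this gives W = w·(dₒ − f)/f.
W = 13.2 mm × (53949.6 − 120) / 120 = 13.2 × 448.5800 ≈ 5921.256 mm = 5.92126 m.

5.921 m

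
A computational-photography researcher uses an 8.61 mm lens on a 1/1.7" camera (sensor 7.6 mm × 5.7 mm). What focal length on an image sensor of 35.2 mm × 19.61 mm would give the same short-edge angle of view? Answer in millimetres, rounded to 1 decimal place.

Equal angle of view means equal height/f ratio, so f₂ = f₁ · (height₂/height₁) = 8.61 × 19.61/5.7.
f₂ = 8.61 × 3.44035 ≈ 29.621 mm.

29.6 mm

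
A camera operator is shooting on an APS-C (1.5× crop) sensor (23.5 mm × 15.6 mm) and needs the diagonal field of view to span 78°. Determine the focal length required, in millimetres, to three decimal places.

17.416 mm

Sensor diagonal = √(23.5² + 15.6²) = √795.6100 ≈ 28.2066 mm.
From α = 2·arctan(d/2f) we get f = d / (2·tan(α/2)).
With d = 28.2066 mm and α/2 = 39°, tan(α/2) ≈ 0.80978, so f ≈ 28.2066 / 1.61957 ≈ 17.4161 mm.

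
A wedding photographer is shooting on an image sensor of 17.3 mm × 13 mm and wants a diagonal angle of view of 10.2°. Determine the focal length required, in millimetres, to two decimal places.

121.24 mm

Sensor diagonal = √(17.3² + 13²) = √468.2900 ≈ 21.6400 mm.
From α = 2·arctan(d/2f) we get f = d / (2·tan(α/2)).
With d = 21.6400 mm and α/2 = 5.1°, tan(α/2) ≈ 0.08925, so f ≈ 21.6400 / 0.17850 ≈ 121.2358 mm.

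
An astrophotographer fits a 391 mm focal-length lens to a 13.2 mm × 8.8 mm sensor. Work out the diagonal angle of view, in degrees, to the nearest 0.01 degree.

2.32°

Sensor diagonal = √(13.2² + 8.8²) = √251.6800 ≈ 15.8644 mm.
Angle of view α = 2·arctan(d/2f) with d = 15.8644 mm and f = 391 mm.
d/2f = 0.02029; arctan(0.02029) ≈ 1.1622°, so α ≈ 2.3244°.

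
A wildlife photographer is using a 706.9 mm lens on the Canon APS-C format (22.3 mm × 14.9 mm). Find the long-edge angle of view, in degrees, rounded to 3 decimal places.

Angle of view α = 2·arctan(w/2f) with w = 22.3 mm and f = 706.9 mm.
w/2f = 0.01577; arctan(0.01577) ≈ 0.9037°, so α ≈ 1.8073°.

1.807°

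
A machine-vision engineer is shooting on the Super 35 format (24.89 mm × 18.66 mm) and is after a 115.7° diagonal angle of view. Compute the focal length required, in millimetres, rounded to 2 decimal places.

Sensor diagonal = √(24.89² + 18.66²) = √967.7077 ≈ 31.1080 mm.
From α = 2·arctan(d/2f) we get f = d / (2·tan(α/2)).
With d = 31.1080 mm and α/2 = 57.85°, tan(α/2) ≈ 1.59105, so f ≈ 31.1080 / 3.18210 ≈ 9.7759 mm.

9.78 mm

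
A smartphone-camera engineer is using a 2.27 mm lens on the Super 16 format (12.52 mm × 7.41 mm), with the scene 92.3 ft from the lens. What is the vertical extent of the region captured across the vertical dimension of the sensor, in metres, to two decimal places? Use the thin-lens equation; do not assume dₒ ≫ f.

91.83 m

dₒ: 92.3 ft × 304.8 mm/ft = 28133.04 mm.
Similar triangles through the lens centre give W/dₒ = h/dᵢ; with 1/f = 1/dₒ + 1/dᵢ this gives W = h·(dₒ − f)/f.
W = 7.41 mm × (28133 − 2.27) / 2.27 = 7.41 × 12392.4093 ≈ 91827.753 mm = 91.8278 m.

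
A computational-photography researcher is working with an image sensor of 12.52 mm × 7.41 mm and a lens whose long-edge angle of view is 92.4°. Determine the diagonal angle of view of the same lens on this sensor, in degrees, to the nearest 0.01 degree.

100.94°

From the long-edge AOV: f = 12.52 / (2·tan(46.2°)) = 12.52 / 2.08558 ≈ 6.0031 mm.
Sensor diagonal = √(12.52² + 7.41²) = √211.6585 ≈ 14.5485 mm.
Diagonal AOV = 2·arctan(14.5485 / (2 × 6.0031)) = 2·arctan(1.21174) ≈ 100.9372°.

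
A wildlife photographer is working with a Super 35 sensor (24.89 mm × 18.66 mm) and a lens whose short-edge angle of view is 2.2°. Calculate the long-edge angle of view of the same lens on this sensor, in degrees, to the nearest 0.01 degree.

From the short-edge AOV: f = 18.66 / (2·tan(1.1°)) = 18.66 / 0.03840 ≈ 485.9127 mm.
Long-edge AOV = 2·arctan(24.89 / (2 × 485.9127)) = 2·arctan(0.02561) ≈ 2.9342°.

2.93°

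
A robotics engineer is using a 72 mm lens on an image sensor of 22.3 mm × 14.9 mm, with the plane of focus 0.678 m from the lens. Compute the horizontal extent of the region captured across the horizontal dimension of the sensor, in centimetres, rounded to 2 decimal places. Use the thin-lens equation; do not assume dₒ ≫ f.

18.77 cm

dₒ: 0.678 m = 678 mm.
Similar triangles through the lens centre give W/dₒ = w/dᵢ; with 1/f = 1/dₒ + 1/dᵢ this gives W = w·(dₒ − f)/f.
W = 22.3 mm × (678 − 72) / 72 = 22.3 × 8.4167 ≈ 187.692 mm = 18.7692 cm.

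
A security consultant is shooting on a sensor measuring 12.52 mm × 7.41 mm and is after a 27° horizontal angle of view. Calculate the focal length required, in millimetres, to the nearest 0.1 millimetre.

From α = 2·arctan(w/2f) we get f = w / (2·tan(α/2)).
With w = 12.52 mm and α/2 = 13.5°, tan(α/2) ≈ 0.24008, so f ≈ 12.52 / 0.48016 ≈ 26.0748 mm.

26.1 mm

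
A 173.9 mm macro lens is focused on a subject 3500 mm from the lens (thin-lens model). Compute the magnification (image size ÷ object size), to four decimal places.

0.0523×

Thin lens: 1/f = 1/dₒ + 1/dᵢ → 1/dᵢ = 1/173.9 − 1/3500 = 0.0054647 mm⁻¹, so dᵢ ≈ 182.9921 mm.
Magnification m = dᵢ/dₒ = 182.9921/3500 ≈ 0.05228.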